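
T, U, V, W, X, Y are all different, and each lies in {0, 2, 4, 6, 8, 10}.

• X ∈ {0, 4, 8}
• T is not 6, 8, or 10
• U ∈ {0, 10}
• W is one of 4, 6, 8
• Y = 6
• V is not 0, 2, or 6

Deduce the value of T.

2

Y must be 6 (only option left). Strike 6 from W.
Among the 5 still-open variables, 2 fits only T (and all 5 values in {0, 2, 4, 8, 10} must be used), so T = 2.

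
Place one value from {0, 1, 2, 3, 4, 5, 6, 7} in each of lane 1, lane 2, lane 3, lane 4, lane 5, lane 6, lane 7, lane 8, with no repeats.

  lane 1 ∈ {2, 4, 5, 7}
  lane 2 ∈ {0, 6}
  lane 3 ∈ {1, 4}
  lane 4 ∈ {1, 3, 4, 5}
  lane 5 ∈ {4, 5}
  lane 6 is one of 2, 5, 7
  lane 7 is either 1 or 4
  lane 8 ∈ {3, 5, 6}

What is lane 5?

5

Among the 8 variables, 0 fits only lane 2 (and all 8 values in {0, 1, 2, 3, 4, 5, 6, 7} must be used), so lane 2 = 0.
Among the 7 still-open variables, 6 fits only lane 8 (and all 7 values in {1, 2, 3, 4, 5, 6, 7} must be used), so lane 8 = 6.
Among the 6 still-open variables, 3 fits only lane 4 (and all 6 values in {1, 2, 3, 4, 5, 7} must be used), so lane 4 = 3.
lane 3 and lane 7 share exactly the 2 values {1, 4}; by pigeonhole those values go to them, so strike 1, 4 from lane 1, lane 5.
So lane 5 = 5.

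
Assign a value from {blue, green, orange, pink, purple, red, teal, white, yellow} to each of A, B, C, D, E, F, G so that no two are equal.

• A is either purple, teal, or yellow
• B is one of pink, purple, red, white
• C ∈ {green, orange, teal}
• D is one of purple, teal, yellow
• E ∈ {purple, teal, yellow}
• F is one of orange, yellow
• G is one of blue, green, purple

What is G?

The 3 variables A, D, E are confined to {purple, teal, yellow}, which locks those values in; drop them from B, C, F, G.
F must be orange (only option left). Remove orange from C.
That leaves C = green. Remove green from G.
So G = blue.

blue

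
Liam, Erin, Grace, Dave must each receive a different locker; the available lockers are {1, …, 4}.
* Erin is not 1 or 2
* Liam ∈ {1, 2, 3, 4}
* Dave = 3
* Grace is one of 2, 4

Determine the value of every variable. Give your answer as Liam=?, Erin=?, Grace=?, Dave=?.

Dave has just one choice, so Dave = 3. Remove 3 from Liam, Erin.
Erin has just one choice, so Erin = 4. Eliminate 4 elsewhere: Liam, Grace.
That leaves Grace = 2. Remove 2 from Liam.
Liam must be 1 (only option left).

Liam=1, Erin=4, Grace=2, Dave=3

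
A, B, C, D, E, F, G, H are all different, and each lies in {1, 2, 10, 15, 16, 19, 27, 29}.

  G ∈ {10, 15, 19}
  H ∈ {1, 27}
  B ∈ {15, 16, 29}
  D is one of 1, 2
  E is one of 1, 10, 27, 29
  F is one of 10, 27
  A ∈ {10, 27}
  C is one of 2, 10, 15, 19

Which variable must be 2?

D

The 8 variables draw from only 8 values {1, 2, 10, 15, 16, 19, 27, 29}, so each is used; only B can be 16, hence B = 16.
The 7 still-open variables draw from only 7 values {1, 2, 10, 15, 19, 27, 29}, so each is used; only E can be 29, hence E = 29.
A and F between them cover only {10, 27} — a naked pair. Remove those values from C, G, H.
That leaves H = 1. Strike 1 from D.
So 2 goes to D.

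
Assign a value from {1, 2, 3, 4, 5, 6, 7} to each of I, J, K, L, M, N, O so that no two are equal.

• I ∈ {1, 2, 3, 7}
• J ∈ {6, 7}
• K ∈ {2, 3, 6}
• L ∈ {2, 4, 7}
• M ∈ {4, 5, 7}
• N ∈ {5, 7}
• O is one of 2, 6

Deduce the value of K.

Among the 7 variables, 1 fits only I (and all 7 values in {1, 2, 3, 4, 5, 6, 7} must be used), so I = 1.
The 6 still-open variables together cover exactly {2, 3, 4, 5, 6, 7} — 6 values for 6 variables — and 3 appears only in K's list, so K = 3.

3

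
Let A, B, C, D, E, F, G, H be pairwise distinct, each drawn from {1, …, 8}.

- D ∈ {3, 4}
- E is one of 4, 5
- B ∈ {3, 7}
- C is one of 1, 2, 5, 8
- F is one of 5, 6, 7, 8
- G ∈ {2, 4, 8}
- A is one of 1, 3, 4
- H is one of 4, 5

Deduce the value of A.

The 8 variables together cover exactly {1, 2, 3, 4, 5, 6, 7, 8} — 8 values for 8 variables — and 6 appears only in F's list, so F = 6.
The 7 still-open variables together cover exactly {1, 2, 3, 4, 5, 7, 8} — 7 values for 7 variables — and 7 appears only in B's list, so B = 7.
E and H share exactly the 2 values {4, 5}; by pigeonhole those values go to them, so strike 4, 5 from A, C, D, G.
D must be 3 (only option left). So A can't be 3.
So A = 1.

1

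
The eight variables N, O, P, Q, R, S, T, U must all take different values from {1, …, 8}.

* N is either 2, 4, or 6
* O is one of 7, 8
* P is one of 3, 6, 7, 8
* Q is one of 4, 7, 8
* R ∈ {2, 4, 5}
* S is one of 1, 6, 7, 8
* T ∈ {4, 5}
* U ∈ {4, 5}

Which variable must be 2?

The 8 variables draw from only 8 values {1, 2, 3, 4, 5, 6, 7, 8}, so each is used; only S can be 1, hence S = 1.
The 7 still-open variables draw from only 7 values {2, 3, 4, 5, 6, 7, 8}, so each is used; only P can be 3, hence P = 3.
Among the 6 still-open variables, 6 fits only N (and all 6 values in {2, 4, 5, 6, 7, 8} must be used), so N = 6.
Among the 5 still-open variables, 2 fits only R (and all 5 values in {2, 4, 5, 7, 8} must be used), so R = 2.

R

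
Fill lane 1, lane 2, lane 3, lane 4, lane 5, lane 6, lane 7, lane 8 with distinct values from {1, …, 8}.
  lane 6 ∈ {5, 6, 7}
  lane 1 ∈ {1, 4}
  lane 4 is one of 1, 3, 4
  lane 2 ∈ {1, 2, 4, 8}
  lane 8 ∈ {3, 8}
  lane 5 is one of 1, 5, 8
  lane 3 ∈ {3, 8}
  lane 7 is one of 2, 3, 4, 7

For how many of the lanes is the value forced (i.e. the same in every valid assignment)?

Among the 8 variables, 6 fits only lane 6 (and all 8 values in {1, 2, 3, 4, 5, 6, 7, 8} must be used), so lane 6 = 6.
The 7 still-open variables together cover exactly {1, 2, 3, 4, 5, 7, 8} — 7 values for 7 variables — and 5 appears only in lane 5's list, so lane 5 = 5.
Among the 6 still-open variables, 7 fits only lane 7 (and all 6 values in {1, 2, 3, 4, 7, 8} must be used), so lane 7 = 7.
Among the 5 still-open variables, 2 fits only lane 2 (and all 5 values in {1, 2, 3, 4, 8} must be used), so lane 2 = 2.
The 2 variables lane 3 and lane 8 are confined to {3, 8}, which locks those values in; drop them from lane 4.
Determined: lane 2=2, lane 5=5, lane 6=6, lane 7=7. The other lanes each still have more than one consistent value. That makes 4.

4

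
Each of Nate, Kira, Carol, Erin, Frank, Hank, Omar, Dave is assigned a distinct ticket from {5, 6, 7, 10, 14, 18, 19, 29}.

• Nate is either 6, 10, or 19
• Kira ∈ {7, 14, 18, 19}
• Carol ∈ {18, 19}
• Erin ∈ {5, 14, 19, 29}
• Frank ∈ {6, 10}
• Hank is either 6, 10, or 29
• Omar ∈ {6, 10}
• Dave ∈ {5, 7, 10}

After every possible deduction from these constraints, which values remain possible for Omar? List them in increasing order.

6, 10

The 2 variables Frank and Omar are confined to {6, 10}, which locks those values in; drop them from Nate, Hank, Dave.
Nate's domain is down to {19}, so Nate = 19. Strike 19 from Kira, Carol, Erin.
Carol has just one choice, so Carol = 18. Eliminate 18 elsewhere: Kira.
That leaves Hank = 29. So Erin can't be 29.
No further eliminations apply; Omar can still be any of 6, 10.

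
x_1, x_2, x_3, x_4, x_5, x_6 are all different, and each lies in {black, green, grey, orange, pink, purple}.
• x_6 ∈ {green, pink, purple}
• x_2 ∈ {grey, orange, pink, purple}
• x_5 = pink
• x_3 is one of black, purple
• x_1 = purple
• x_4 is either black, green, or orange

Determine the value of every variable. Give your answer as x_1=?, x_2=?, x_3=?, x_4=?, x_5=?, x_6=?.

x_1=purple, x_2=grey, x_3=black, x_4=orange, x_5=pink, x_6=green

x_1 has just one choice, so x_1 = purple. So x_2, x_3, x_6 can't be purple.
x_3's domain is down to {black}, so x_3 = black. Remove black from x_4.
That leaves x_5 = pink. Eliminate pink elsewhere: x_2, x_6.
x_6 has just one choice, so x_6 = green. Eliminate green elsewhere: x_4.
x_4's domain is down to {orange}, so x_4 = orange. Remove orange from x_2.
x_2 has just one choice, so x_2 = grey.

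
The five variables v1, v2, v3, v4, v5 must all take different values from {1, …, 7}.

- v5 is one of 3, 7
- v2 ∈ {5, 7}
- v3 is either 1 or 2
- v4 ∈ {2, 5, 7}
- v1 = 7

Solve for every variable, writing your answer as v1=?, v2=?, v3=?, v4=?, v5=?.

v1 must be 7 (only option left). So v2, v4, v5 can't be 7.
That leaves v2 = 5. Eliminate 5 elsewhere: v4.
v4 must be 2 (only option left). Strike 2 from v3.
v5 has just one choice, so v5 = 3.
v3's domain is down to {1}, so v3 = 1.

v1=7, v2=5, v3=1, v4=2, v5=3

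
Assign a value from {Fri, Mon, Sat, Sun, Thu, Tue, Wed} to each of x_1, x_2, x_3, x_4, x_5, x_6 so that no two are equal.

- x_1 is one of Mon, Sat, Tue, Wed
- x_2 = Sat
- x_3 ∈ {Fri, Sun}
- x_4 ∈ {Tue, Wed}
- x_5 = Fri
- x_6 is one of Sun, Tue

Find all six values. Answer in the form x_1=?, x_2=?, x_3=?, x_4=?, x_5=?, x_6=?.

x_2's domain is down to {Sat}, so x_2 = Sat. So x_1 can't be Sat.
x_5 must be Fri (only option left). Strike Fri from x_3.
That leaves x_3 = Sun. Eliminate Sun elsewhere: x_6.
x_6 must be Tue (only option left). Strike Tue from x_1, x_4.
x_4's domain is down to {Wed}, so x_4 = Wed. Strike Wed from x_1.
That leaves x_1 = Mon.

x_1=Mon, x_2=Sat, x_3=Sun, x_4=Wed, x_5=Fri, x_6=Tue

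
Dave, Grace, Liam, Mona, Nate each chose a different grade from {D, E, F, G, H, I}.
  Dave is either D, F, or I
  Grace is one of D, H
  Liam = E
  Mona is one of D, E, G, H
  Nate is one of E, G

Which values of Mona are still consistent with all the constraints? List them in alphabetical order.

Liam's domain is down to {E}, so Liam = E. So Mona, Nate can't be E.
That leaves Nate = G. Remove G from Mona.
Grace and Mona between them cover only {D, H} — a naked pair. Remove those values from Dave.
No further eliminations apply; Mona can still be any of D, H.

D, H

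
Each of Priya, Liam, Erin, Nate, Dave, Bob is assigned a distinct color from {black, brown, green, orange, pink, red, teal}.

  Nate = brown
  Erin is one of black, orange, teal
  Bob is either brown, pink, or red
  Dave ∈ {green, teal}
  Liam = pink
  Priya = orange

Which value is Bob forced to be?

red

Priya has just one choice, so Priya = orange. Eliminate orange elsewhere: Erin.
Liam must be pink (only option left). So Bob can't be pink.
Nate has just one choice, so Nate = brown. Remove brown from Bob.
So Bob = red.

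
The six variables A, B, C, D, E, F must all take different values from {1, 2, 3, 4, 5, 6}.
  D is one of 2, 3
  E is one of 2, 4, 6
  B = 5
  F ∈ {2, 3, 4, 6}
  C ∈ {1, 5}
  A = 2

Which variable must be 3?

D

A has just one choice, so A = 2. Strike 2 from D, E, F.
So 3 goes to D.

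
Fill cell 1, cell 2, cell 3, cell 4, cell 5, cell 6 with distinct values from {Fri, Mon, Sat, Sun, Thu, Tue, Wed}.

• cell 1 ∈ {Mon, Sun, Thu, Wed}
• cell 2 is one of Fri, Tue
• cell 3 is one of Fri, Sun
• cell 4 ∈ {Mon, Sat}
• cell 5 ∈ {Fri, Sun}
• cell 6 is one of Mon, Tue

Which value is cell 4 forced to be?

cell 3 and cell 5 between them cover only {Fri, Sun} — a naked pair. Remove those values from cell 1, cell 2.
cell 2's domain is down to {Tue}, so cell 2 = Tue. Eliminate Tue elsewhere: cell 6.
cell 6 must be Mon (only option left). Eliminate Mon elsewhere: cell 1, cell 4.
So cell 4 = Sat.

Sat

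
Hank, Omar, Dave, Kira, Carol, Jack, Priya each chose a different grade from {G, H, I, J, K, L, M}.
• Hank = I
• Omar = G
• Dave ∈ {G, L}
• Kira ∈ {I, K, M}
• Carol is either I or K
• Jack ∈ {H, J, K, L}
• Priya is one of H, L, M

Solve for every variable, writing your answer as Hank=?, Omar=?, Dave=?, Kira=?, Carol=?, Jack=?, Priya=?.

Hank=I, Omar=G, Dave=L, Kira=M, Carol=K, Jack=J, Priya=H

Hank must be I (only option left). Strike I from Kira, Carol.
Omar must be G (only option left). Remove G from Dave.
Dave has just one choice, so Dave = L. Strike L from Jack, Priya.
Carol must be K (only option left). Strike K from Kira, Jack.
Kira must be M (only option left). Strike M from Priya.
That leaves Priya = H. So Jack can't be H.
That leaves Jack = J.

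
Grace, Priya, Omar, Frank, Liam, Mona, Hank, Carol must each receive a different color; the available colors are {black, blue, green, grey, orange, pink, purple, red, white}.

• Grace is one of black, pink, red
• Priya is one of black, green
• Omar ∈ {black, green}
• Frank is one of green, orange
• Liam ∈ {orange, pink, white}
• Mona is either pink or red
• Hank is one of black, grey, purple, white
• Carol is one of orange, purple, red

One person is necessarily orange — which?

The 8 variables draw from only 8 values {black, green, grey, orange, pink, purple, red, white}, so each is used; only Hank can be grey, hence Hank = grey.
Among the 7 still-open variables, purple fits only Carol (and all 7 values in {black, green, orange, pink, purple, red, white} must be used), so Carol = purple.
Among the 6 still-open variables, white fits only Liam (and all 6 values in {black, green, orange, pink, red, white} must be used), so Liam = white.
The 5 still-open variables together cover exactly {black, green, orange, pink, red} — 5 values for 5 variables — and orange appears only in Frank's list, so Frank = orange.

Frank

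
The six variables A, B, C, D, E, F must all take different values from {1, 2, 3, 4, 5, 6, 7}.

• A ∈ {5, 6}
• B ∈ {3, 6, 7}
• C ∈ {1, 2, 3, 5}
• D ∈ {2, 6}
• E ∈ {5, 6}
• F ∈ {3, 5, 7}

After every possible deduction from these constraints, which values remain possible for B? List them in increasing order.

The 6 variables together cover exactly {1, 2, 3, 5, 6, 7} — 6 values for 6 variables — and 1 appears only in C's list, so C = 1.
The 5 still-open variables draw from only 5 values {2, 3, 5, 6, 7}, so each is used; only D can be 2, hence D = 2.
A and E between them cover only {5, 6} — a naked pair. Remove those values from B, F.
No further eliminations apply; B can still be any of 3, 7.

3, 7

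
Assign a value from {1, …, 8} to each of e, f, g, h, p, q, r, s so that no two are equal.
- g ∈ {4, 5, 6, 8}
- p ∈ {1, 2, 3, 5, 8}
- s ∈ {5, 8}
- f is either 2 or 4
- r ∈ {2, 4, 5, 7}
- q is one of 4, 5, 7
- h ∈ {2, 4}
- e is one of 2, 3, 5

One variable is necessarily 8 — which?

s

Among the 8 variables, 1 fits only p (and all 8 values in {1, 2, 3, 4, 5, 6, 7, 8} must be used), so p = 1.
The 7 still-open variables together cover exactly {2, 3, 4, 5, 6, 7, 8} — 7 values for 7 variables — and 3 appears only in e's list, so e = 3.
The 6 still-open variables draw from only 6 values {2, 4, 5, 6, 7, 8}, so each is used; only g can be 6, hence g = 6.
Among the 5 still-open variables, 8 fits only s (and all 5 values in {2, 4, 5, 7, 8} must be used), so s = 8.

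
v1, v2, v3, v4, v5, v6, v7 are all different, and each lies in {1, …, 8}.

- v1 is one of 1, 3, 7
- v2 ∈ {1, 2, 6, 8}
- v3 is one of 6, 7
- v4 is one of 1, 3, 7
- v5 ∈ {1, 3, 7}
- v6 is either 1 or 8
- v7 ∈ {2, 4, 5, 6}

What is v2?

v1, v4, v5 share exactly the 3 values {1, 3, 7}; by pigeonhole those values go to them, so strike 1, 3, 7 from v2, v3, v6.
v3's domain is down to {6}, so v3 = 6. Remove 6 from v2, v7.
That leaves v6 = 8. Strike 8 from v2.
So v2 = 2.

2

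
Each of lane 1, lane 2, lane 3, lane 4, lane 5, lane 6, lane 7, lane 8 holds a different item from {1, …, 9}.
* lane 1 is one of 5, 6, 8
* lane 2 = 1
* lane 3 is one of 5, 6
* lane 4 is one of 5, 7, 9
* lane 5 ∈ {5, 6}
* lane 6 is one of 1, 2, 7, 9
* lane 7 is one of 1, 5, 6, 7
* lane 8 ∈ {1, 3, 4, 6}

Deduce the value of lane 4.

9

lane 2 must be 1 (only option left). Remove 1 from lane 6, lane 7, lane 8.
lane 3 and lane 5 between them cover only {5, 6} — a naked pair. Remove those values from lane 1, lane 4, lane 7, lane 8.
That leaves lane 1 = 8.
lane 7's domain is down to {7}, so lane 7 = 7. Remove 7 from lane 4, lane 6.
So lane 4 = 9.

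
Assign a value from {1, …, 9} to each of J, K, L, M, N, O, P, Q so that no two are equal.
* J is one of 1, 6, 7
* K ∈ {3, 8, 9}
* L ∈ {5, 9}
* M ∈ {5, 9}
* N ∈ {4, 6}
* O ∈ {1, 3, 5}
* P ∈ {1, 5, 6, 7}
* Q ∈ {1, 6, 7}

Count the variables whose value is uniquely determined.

3

The 8 variables draw from only 8 values {1, 3, 4, 5, 6, 7, 8, 9}, so each is used; only N can be 4, hence N = 4.
The 7 still-open variables together cover exactly {1, 3, 5, 6, 7, 8, 9} — 7 values for 7 variables — and 8 appears only in K's list, so K = 8.
Among the 6 still-open variables, 3 fits only O (and all 6 values in {1, 3, 5, 6, 7, 9} must be used), so O = 3.
The 2 variables L and M are confined to {5, 9}, which locks those values in; drop them from P.
Determined: K=8, N=4, O=3. The other variables each still have more than one consistent value. That makes 3.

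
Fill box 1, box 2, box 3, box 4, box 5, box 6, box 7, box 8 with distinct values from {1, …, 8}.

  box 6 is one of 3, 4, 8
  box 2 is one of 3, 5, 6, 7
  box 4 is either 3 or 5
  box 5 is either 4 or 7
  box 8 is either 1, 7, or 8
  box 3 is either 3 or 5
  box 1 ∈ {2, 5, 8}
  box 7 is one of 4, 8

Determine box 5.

7

The 8 variables draw from only 8 values {1, 2, 3, 4, 5, 6, 7, 8}, so each is used; only box 8 can be 1, hence box 8 = 1.
Among the 7 still-open variables, 2 fits only box 1 (and all 7 values in {2, 3, 4, 5, 6, 7, 8} must be used), so box 1 = 2.
The 6 still-open variables draw from only 6 values {3, 4, 5, 6, 7, 8}, so each is used; only box 2 can be 6, hence box 2 = 6.
Among the 5 still-open variables, 7 fits only box 5 (and all 5 values in {3, 4, 5, 7, 8} must be used), so box 5 = 7.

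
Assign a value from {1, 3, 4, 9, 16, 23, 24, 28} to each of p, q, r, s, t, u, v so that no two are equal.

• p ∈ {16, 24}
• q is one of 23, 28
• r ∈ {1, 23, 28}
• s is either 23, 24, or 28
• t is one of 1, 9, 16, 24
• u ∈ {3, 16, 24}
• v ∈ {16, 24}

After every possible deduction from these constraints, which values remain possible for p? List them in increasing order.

16, 24

The 7 variables draw from only 7 values {1, 3, 9, 16, 23, 24, 28}, so each is used; only u can be 3, hence u = 3.
Among the 6 still-open variables, 9 fits only t (and all 6 values in {1, 9, 16, 23, 24, 28} must be used), so t = 9.
Among the 5 still-open variables, 1 fits only r (and all 5 values in {1, 16, 23, 24, 28} must be used), so r = 1.
p and v share exactly the 2 values {16, 24}; by pigeonhole those values go to them, so strike 16, 24 from s.
No further eliminations apply; p can still be any of 16, 24.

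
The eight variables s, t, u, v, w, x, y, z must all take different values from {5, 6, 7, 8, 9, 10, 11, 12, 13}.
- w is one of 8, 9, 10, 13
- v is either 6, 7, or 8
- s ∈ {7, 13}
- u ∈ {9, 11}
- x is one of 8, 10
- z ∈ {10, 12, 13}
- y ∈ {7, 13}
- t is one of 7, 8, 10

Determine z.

12

Among the 8 variables, 6 fits only v (and all 8 values in {6, 7, 8, 9, 10, 11, 12, 13} must be used), so v = 6.
Among the 7 still-open variables, 11 fits only u (and all 7 values in {7, 8, 9, 10, 11, 12, 13} must be used), so u = 11.
The 6 still-open variables draw from only 6 values {7, 8, 9, 10, 12, 13}, so each is used; only w can be 9, hence w = 9.
Among the 5 still-open variables, 12 fits only z (and all 5 values in {7, 8, 10, 12, 13} must be used), so z = 12.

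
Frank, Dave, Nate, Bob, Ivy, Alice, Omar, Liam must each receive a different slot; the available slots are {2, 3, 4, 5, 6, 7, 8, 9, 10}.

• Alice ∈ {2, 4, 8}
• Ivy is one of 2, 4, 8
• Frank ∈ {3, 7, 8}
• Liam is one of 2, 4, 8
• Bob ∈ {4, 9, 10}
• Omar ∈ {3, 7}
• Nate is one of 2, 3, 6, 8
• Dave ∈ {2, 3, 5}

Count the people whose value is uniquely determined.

2

Ivy, Alice, Liam between them cover only {2, 4, 8} — a naked triple. Remove those values from Frank, Dave, Nate, Bob.
Frank and Omar share exactly the 2 values {3, 7}; by pigeonhole those values go to them, so strike 3, 7 from Dave, Nate.
Dave's domain is down to {5}, so Dave = 5.
That leaves Nate = 6.
Determined: Dave=5, Nate=6. The other people each still have more than one consistent value. That makes 2.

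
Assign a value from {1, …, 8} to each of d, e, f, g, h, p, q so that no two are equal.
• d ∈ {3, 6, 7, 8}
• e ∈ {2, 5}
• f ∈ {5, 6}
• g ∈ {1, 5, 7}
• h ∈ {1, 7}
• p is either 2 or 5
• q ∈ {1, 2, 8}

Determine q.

Among the 7 variables, 3 fits only d (and all 7 values in {1, 2, 3, 5, 6, 7, 8} must be used), so d = 3.
The 6 still-open variables draw from only 6 values {1, 2, 5, 6, 7, 8}, so each is used; only f can be 6, hence f = 6.
Among the 5 still-open variables, 8 fits only q (and all 5 values in {1, 2, 5, 7, 8} must be used), so q = 8.

8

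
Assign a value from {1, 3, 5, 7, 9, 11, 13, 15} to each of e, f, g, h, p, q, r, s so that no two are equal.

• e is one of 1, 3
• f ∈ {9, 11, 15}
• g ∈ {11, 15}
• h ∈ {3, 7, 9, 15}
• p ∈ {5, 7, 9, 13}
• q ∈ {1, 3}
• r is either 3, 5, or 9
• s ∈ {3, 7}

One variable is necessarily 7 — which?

The 8 variables together cover exactly {1, 3, 5, 7, 9, 11, 13, 15} — 8 values for 8 variables — and 13 appears only in p's list, so p = 13.
The 7 still-open variables together cover exactly {1, 3, 5, 7, 9, 11, 15} — 7 values for 7 variables — and 5 appears only in r's list, so r = 5.
The 2 variables e and q are confined to {1, 3}, which locks those values in; drop them from h, s.
So 7 goes to s.

s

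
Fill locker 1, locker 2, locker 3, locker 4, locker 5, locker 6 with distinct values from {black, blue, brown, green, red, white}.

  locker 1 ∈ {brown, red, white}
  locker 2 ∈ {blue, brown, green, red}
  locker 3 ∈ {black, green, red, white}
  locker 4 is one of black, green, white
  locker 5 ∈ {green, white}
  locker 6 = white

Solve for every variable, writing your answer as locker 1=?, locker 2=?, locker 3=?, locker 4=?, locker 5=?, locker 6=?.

locker 6 has just one choice, so locker 6 = white. Remove white from locker 1, locker 3, locker 4, locker 5.
locker 5 has just one choice, so locker 5 = green. Strike green from locker 2, locker 3, locker 4.
locker 4 has just one choice, so locker 4 = black. Strike black from locker 3.
That leaves locker 3 = red. Strike red from locker 1, locker 2.
locker 1 must be brown (only option left). So locker 2 can't be brown.
locker 2 must be blue (only option left).

locker 1=brown, locker 2=blue, locker 3=red, locker 4=black, locker 5=green, locker 6=white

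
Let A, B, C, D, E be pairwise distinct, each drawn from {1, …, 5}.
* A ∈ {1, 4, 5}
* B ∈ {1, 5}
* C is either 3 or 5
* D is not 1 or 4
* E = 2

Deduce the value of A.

4

E's domain is down to {2}, so E = 2. Remove 2 from D.
Among the 4 still-open variables, 4 fits only A (and all 4 values in {1, 3, 4, 5} must be used), so A = 4.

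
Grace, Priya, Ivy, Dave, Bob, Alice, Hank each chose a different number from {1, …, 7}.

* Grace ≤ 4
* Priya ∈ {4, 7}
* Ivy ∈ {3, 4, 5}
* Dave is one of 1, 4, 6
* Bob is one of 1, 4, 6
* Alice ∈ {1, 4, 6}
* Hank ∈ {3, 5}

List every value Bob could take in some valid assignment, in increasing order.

1, 4, 6

The 7 variables together cover exactly {1, 2, 3, 4, 5, 6, 7} — 7 values for 7 variables — and 2 appears only in Grace's list, so Grace = 2.
The 6 still-open variables together cover exactly {1, 3, 4, 5, 6, 7} — 6 values for 6 variables — and 7 appears only in Priya's list, so Priya = 7.
Dave, Bob, Alice share exactly the 3 values {1, 4, 6}; by pigeonhole those values go to them, so strike 1, 4, 6 from Ivy.
No further eliminations apply; Bob can still be any of 1, 4, 6.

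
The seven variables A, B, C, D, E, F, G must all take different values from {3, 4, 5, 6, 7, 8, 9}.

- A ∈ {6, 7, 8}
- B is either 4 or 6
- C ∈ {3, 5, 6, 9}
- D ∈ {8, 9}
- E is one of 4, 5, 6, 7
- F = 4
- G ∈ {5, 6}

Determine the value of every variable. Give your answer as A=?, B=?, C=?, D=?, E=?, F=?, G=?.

A=8, B=6, C=3, D=9, E=7, F=4, G=5

F has just one choice, so F = 4. Strike 4 from B, E.
B's domain is down to {6}, so B = 6. So A, C, E, G can't be 6.
G's domain is down to {5}, so G = 5. Remove 5 from C, E.
E's domain is down to {7}, so E = 7. So A can't be 7.
A's domain is down to {8}, so A = 8. Eliminate 8 elsewhere: D.
D's domain is down to {9}, so D = 9. Remove 9 from C.
C has just one choice, so C = 3.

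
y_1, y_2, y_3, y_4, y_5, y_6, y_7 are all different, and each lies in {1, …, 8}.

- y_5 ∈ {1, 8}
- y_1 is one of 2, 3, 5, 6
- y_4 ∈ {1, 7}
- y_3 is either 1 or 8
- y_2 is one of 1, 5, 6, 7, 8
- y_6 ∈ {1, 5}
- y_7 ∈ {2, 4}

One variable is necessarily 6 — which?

y_3 and y_5 between them cover only {1, 8} — a naked pair. Remove those values from y_2, y_4, y_6.
That leaves y_4 = 7. Strike 7 from y_2.
y_6 must be 5 (only option left). Remove 5 from y_1, y_2.
So 6 goes to y_2.

y_2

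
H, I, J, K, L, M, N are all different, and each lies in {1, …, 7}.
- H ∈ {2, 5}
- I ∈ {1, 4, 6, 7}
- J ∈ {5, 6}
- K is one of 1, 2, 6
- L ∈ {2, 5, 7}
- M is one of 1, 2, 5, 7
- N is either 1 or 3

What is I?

The 7 variables draw from only 7 values {1, 2, 3, 4, 5, 6, 7}, so each is used; only N can be 3, hence N = 3.
Among the 6 still-open variables, 4 fits only I (and all 6 values in {1, 2, 4, 5, 6, 7} must be used), so I = 4.

4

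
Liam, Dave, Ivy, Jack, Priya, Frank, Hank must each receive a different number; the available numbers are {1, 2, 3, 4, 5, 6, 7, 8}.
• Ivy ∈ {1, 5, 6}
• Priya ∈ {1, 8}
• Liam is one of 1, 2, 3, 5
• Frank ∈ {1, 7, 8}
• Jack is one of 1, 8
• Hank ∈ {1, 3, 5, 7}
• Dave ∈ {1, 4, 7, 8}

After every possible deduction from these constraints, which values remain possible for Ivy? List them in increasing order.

Jack and Priya between them cover only {1, 8} — a naked pair. Remove those values from Liam, Dave, Ivy, Frank, Hank.
Frank's domain is down to {7}, so Frank = 7. Strike 7 from Dave, Hank.
Dave has just one choice, so Dave = 4.
No further eliminations apply; Ivy can still be any of 5, 6.

5, 6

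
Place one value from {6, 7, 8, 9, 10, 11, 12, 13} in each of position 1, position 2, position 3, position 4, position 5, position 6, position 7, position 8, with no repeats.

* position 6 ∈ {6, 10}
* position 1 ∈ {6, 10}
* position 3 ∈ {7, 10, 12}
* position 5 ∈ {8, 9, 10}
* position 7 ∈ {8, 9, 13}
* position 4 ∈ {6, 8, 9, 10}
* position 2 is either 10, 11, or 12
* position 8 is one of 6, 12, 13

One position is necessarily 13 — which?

position 7

The 8 variables together cover exactly {6, 7, 8, 9, 10, 11, 12, 13} — 8 values for 8 variables — and 7 appears only in position 3's list, so position 3 = 7.
The 7 still-open variables together cover exactly {6, 8, 9, 10, 11, 12, 13} — 7 values for 7 variables — and 11 appears only in position 2's list, so position 2 = 11.
The 6 still-open variables draw from only 6 values {6, 8, 9, 10, 12, 13}, so each is used; only position 8 can be 12, hence position 8 = 12.
The 5 still-open variables together cover exactly {6, 8, 9, 10, 13} — 5 values for 5 variables — and 13 appears only in position 7's list, so position 7 = 13.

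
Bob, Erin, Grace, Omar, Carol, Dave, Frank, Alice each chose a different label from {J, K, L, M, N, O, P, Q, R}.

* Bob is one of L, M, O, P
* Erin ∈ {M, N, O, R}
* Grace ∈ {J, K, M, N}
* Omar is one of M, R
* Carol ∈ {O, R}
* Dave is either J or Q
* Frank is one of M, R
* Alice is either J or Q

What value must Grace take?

Omar and Frank share exactly the 2 values {M, R}; by pigeonhole those values go to them, so strike M, R from Bob, Erin, Grace, Carol.
Carol's domain is down to {O}, so Carol = O. Remove O from Bob, Erin.
That leaves Erin = N. So Grace can't be N.
Dave and Alice between them cover only {J, Q} — a naked pair. Remove those values from Grace.
So Grace = K.

K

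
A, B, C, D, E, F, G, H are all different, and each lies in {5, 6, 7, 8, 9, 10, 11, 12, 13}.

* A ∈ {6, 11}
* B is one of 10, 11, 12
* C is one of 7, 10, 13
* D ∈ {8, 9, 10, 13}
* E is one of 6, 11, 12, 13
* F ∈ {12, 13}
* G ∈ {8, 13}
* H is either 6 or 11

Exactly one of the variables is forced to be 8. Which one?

The 8 variables together cover exactly {6, 7, 8, 9, 10, 11, 12, 13} — 8 values for 8 variables — and 7 appears only in C's list, so C = 7.
The 7 still-open variables together cover exactly {6, 8, 9, 10, 11, 12, 13} — 7 values for 7 variables — and 9 appears only in D's list, so D = 9.
The 6 still-open variables draw from only 6 values {6, 8, 10, 11, 12, 13}, so each is used; only G can be 8, hence G = 8.

G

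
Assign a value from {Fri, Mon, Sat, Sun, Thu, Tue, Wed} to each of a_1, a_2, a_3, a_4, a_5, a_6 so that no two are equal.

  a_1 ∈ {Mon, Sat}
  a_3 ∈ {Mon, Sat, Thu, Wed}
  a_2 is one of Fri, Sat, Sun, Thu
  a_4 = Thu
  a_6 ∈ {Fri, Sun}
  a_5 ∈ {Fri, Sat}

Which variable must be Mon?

a_4 has just one choice, so a_4 = Thu. Eliminate Thu elsewhere: a_2, a_3.
The 5 still-open variables together cover exactly {Fri, Mon, Sat, Sun, Wed} — 5 values for 5 variables — and Wed appears only in a_3's list, so a_3 = Wed.
Among the 4 still-open variables, Mon fits only a_1 (and all 4 values in {Fri, Mon, Sat, Sun} must be used), so a_1 = Mon.

a_1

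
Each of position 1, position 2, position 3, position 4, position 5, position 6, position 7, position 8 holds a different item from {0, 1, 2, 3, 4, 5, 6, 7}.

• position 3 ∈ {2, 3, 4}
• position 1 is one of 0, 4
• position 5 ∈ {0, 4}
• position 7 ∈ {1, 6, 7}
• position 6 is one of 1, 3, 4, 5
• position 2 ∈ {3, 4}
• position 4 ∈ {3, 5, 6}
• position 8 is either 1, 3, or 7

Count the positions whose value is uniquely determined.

The 8 variables draw from only 8 values {0, 1, 2, 3, 4, 5, 6, 7}, so each is used; only position 3 can be 2, hence position 3 = 2.
position 1 and position 5 share exactly the 2 values {0, 4}; by pigeonhole those values go to them, so strike 0, 4 from position 2, position 6.
That leaves position 2 = 3. So position 4, position 6, position 8 can't be 3.
Determined: position 2=3, position 3=2. The other positions each still have more than one consistent value. That makes 2.

2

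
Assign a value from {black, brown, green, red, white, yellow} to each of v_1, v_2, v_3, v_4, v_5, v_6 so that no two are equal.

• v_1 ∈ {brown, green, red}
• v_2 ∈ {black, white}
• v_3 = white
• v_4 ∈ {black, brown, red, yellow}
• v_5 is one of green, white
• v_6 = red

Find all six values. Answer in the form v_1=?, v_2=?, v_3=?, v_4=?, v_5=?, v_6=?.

v_1=brown, v_2=black, v_3=white, v_4=yellow, v_5=green, v_6=red

v_3 has just one choice, so v_3 = white. Strike white from v_2, v_5.
That leaves v_5 = green. So v_1 can't be green.
v_6 must be red (only option left). Strike red from v_1, v_4.
v_1 has just one choice, so v_1 = brown. Strike brown from v_4.
v_2's domain is down to {black}, so v_2 = black. So v_4 can't be black.
v_4 has just one choice, so v_4 = yellow.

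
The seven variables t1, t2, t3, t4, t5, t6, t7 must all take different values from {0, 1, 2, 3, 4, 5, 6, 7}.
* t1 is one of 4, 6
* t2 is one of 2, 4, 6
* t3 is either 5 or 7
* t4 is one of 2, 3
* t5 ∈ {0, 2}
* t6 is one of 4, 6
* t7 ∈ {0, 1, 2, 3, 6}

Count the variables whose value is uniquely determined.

t1 and t6 between them cover only {4, 6} — a naked pair. Remove those values from t2, t7.
t2's domain is down to {2}, so t2 = 2. Remove 2 from t4, t5, t7.
t4 must be 3 (only option left). Eliminate 3 elsewhere: t7.
t5 has just one choice, so t5 = 0. Remove 0 from t7.
t7 has just one choice, so t7 = 1.
Determined: t2=2, t4=3, t5=0, t7=1. The other variables each still have more than one consistent value. That makes 4.

4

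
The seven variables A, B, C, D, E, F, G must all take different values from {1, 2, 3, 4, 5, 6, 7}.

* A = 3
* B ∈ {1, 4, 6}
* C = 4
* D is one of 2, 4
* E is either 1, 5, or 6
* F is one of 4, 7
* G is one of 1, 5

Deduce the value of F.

A must be 3 (only option left).
C's domain is down to {4}, so C = 4. Eliminate 4 elsewhere: B, D, F.
So F = 7.

7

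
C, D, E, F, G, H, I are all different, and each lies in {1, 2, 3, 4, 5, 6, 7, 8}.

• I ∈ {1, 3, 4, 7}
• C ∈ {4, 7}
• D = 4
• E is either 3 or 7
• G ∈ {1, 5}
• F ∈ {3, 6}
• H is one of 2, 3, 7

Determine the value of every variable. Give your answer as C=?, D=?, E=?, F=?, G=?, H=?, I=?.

D has just one choice, so D = 4. Eliminate 4 elsewhere: C, I.
C has just one choice, so C = 7. Remove 7 from E, H, I.
That leaves E = 3. So F, H, I can't be 3.
F has just one choice, so F = 6.
H has just one choice, so H = 2.
I has just one choice, so I = 1. Strike 1 from G.
G must be 5 (only option left).

C=7, D=4, E=3, F=6, G=5, H=2, I=1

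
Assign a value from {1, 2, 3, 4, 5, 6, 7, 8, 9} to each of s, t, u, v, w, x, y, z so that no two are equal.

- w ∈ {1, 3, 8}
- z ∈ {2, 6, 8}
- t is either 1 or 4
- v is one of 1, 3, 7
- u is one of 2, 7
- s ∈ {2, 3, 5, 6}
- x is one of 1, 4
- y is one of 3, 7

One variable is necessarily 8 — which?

w

Among the 8 variables, 5 fits only s (and all 8 values in {1, 2, 3, 4, 5, 6, 7, 8} must be used), so s = 5.
Among the 7 still-open variables, 6 fits only z (and all 7 values in {1, 2, 3, 4, 6, 7, 8} must be used), so z = 6.
The 6 still-open variables together cover exactly {1, 2, 3, 4, 7, 8} — 6 values for 6 variables — and 2 appears only in u's list, so u = 2.
The 5 still-open variables draw from only 5 values {1, 3, 4, 7, 8}, so each is used; only w can be 8, hence w = 8.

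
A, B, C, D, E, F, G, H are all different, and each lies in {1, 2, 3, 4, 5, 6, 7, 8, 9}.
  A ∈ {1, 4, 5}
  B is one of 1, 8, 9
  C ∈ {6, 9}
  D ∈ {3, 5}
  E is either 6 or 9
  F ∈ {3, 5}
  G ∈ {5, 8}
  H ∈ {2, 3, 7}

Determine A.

4

C and E share exactly the 2 values {6, 9}; by pigeonhole those values go to them, so strike 6, 9 from B.
D and F share exactly the 2 values {3, 5}; by pigeonhole those values go to them, so strike 3, 5 from A, G, H.
G's domain is down to {8}, so G = 8. Remove 8 from B.
That leaves B = 1. Eliminate 1 elsewhere: A.
So A = 4.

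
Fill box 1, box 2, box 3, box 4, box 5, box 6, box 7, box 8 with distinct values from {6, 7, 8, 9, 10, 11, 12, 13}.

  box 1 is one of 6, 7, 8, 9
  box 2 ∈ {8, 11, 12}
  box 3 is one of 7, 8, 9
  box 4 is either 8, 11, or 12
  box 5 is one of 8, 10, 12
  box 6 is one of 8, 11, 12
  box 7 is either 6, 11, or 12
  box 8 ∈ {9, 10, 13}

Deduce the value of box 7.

6

The 8 variables draw from only 8 values {6, 7, 8, 9, 10, 11, 12, 13}, so each is used; only box 8 can be 13, hence box 8 = 13.
Among the 7 still-open variables, 10 fits only box 5 (and all 7 values in {6, 7, 8, 9, 10, 11, 12} must be used), so box 5 = 10.
The 3 variables box 2, box 4, box 6 are confined to {8, 11, 12}, which locks those values in; drop them from box 1, box 3, box 7.
So box 7 = 6.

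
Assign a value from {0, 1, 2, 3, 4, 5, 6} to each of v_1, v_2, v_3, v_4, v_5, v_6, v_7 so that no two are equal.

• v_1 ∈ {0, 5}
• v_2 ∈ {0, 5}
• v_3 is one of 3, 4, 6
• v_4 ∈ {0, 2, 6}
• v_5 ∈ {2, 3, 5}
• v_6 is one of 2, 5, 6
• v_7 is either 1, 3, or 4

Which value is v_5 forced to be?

The 7 variables draw from only 7 values {0, 1, 2, 3, 4, 5, 6}, so each is used; only v_7 can be 1, hence v_7 = 1.
The 6 still-open variables draw from only 6 values {0, 2, 3, 4, 5, 6}, so each is used; only v_3 can be 4, hence v_3 = 4.
The 5 still-open variables together cover exactly {0, 2, 3, 5, 6} — 5 values for 5 variables — and 3 appears only in v_5's list, so v_5 = 3.

3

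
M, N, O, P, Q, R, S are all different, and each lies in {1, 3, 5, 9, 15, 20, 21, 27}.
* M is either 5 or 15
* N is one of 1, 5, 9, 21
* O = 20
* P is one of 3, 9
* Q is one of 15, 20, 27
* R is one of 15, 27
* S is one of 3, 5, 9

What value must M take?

5

O's domain is down to {20}, so O = 20. Eliminate 20 elsewhere: Q.
Q and R between them cover only {15, 27} — a naked pair. Remove those values from M.
So M = 5.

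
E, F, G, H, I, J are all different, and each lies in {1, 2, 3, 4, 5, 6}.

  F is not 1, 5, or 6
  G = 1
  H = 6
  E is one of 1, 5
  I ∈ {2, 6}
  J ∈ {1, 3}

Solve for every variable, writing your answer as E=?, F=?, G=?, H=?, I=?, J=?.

E=5, F=4, G=1, H=6, I=2, J=3

G must be 1 (only option left). Eliminate 1 elsewhere: E, J.
H must be 6 (only option left). Strike 6 from I.
I must be 2 (only option left). So F can't be 2.
J has just one choice, so J = 3. Eliminate 3 elsewhere: F.
E has just one choice, so E = 5.
That leaves F = 4.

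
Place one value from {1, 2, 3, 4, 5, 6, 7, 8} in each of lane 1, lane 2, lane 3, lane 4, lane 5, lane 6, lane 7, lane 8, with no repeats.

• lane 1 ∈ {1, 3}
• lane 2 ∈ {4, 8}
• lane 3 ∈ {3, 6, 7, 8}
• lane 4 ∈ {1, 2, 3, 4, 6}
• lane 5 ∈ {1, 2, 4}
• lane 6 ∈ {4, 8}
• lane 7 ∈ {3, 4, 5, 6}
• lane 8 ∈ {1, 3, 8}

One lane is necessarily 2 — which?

lane 5

Among the 8 variables, 5 fits only lane 7 (and all 8 values in {1, 2, 3, 4, 5, 6, 7, 8} must be used), so lane 7 = 5.
Among the 7 still-open variables, 7 fits only lane 3 (and all 7 values in {1, 2, 3, 4, 6, 7, 8} must be used), so lane 3 = 7.
The 6 still-open variables draw from only 6 values {1, 2, 3, 4, 6, 8}, so each is used; only lane 4 can be 6, hence lane 4 = 6.
The 5 still-open variables together cover exactly {1, 2, 3, 4, 8} — 5 values for 5 variables — and 2 appears only in lane 5's list, so lane 5 = 2.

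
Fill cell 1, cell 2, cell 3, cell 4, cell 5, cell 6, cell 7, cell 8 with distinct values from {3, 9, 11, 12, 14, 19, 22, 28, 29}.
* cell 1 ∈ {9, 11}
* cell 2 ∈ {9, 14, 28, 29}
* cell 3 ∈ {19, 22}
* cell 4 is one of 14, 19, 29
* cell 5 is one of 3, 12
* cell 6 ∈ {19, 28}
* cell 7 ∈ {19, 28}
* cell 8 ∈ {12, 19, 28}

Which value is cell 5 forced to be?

The 2 variables cell 6 and cell 7 are confined to {19, 28}, which locks those values in; drop them from cell 2, cell 3, cell 4, cell 8.
cell 3's domain is down to {22}, so cell 3 = 22.
That leaves cell 8 = 12. Eliminate 12 elsewhere: cell 5.
So cell 5 = 3.

3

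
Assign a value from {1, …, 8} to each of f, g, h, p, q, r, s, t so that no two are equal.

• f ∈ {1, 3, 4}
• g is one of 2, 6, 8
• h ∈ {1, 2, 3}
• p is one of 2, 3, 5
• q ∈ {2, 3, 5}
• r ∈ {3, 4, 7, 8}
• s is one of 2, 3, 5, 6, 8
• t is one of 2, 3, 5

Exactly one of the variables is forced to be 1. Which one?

The 8 variables draw from only 8 values {1, 2, 3, 4, 5, 6, 7, 8}, so each is used; only r can be 7, hence r = 7.
The 7 still-open variables draw from only 7 values {1, 2, 3, 4, 5, 6, 8}, so each is used; only f can be 4, hence f = 4.
The 6 still-open variables together cover exactly {1, 2, 3, 5, 6, 8} — 6 values for 6 variables — and 1 appears only in h's list, so h = 1.

h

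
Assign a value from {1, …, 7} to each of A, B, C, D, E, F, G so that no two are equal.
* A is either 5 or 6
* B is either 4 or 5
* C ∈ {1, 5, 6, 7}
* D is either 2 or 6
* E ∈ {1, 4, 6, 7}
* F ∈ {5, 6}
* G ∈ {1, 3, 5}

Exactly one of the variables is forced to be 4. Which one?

B

The 7 variables together cover exactly {1, 2, 3, 4, 5, 6, 7} — 7 values for 7 variables — and 2 appears only in D's list, so D = 2.
The 6 still-open variables together cover exactly {1, 3, 4, 5, 6, 7} — 6 values for 6 variables — and 3 appears only in G's list, so G = 3.
The 2 variables A and F are confined to {5, 6}, which locks those values in; drop them from B, C, E.
So 4 goes to B.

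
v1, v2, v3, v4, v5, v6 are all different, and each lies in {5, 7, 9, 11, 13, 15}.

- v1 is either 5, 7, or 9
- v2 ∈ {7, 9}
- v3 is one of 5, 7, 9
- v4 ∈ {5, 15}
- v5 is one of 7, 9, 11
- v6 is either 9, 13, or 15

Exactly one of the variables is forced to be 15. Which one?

v4

The 6 variables draw from only 6 values {5, 7, 9, 11, 13, 15}, so each is used; only v5 can be 11, hence v5 = 11.
Among the 5 still-open variables, 13 fits only v6 (and all 5 values in {5, 7, 9, 13, 15} must be used), so v6 = 13.
Among the 4 still-open variables, 15 fits only v4 (and all 4 values in {5, 7, 9, 15} must be used), so v4 = 15.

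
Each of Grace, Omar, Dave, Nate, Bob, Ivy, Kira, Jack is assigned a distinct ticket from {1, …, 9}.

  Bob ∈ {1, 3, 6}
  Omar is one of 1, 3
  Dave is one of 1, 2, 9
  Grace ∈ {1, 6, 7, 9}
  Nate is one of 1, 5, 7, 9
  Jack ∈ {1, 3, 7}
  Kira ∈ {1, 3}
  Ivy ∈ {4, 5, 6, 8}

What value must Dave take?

The 2 variables Omar and Kira are confined to {1, 3}, which locks those values in; drop them from Grace, Dave, Nate, Bob, Jack.
Bob must be 6 (only option left). Strike 6 from Grace, Ivy.
Jack's domain is down to {7}, so Jack = 7. Remove 7 from Grace, Nate.
Grace must be 9 (only option left). So Dave, Nate can't be 9.
So Dave = 2.

2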